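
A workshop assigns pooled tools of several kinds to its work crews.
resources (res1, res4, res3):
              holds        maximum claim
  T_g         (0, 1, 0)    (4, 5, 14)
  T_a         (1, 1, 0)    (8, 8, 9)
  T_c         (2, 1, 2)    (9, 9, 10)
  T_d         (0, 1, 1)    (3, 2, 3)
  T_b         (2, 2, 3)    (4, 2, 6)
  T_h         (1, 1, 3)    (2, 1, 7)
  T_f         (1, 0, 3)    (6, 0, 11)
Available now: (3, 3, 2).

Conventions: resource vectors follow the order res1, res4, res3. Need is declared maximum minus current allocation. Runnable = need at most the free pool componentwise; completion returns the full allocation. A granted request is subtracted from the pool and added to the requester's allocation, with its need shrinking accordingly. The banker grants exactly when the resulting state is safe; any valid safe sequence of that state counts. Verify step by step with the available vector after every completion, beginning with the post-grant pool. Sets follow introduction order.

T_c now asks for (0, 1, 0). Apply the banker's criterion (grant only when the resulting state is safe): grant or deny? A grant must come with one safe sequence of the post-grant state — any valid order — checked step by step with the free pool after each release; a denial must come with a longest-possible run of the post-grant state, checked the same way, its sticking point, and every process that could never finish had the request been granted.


DENY. Granting would leave the state unsafe.
Key observation: after T_d, T_b, T_h, T_f the pool peaks at (7, 6, 12), and each blocked process is short somewhere: T_g on res3; T_a on res4; T_c on res4.
Pretend the grant happened; the run T_d, T_b, T_h, T_f goes as far as possible. Verifying each step:
  pool = (3, 2, 2)
  T_d: need (3, 1, 2) fits (3, 2, 2); releases (0, 1, 1), pool now (3, 3, 3)
  T_b: need (2, 0, 3) fits (3, 3, 3); releases (2, 2, 3), pool now (5, 5, 6)
  T_h: need (1, 0, 4) fits (5, 5, 6); releases (1, 1, 3), pool now (6, 6, 9)
  T_f: need (5, 0, 8) fits (6, 6, 9); releases (1, 0, 3), pool now (7, 6, 12)
  blocked: T_g wants (4, 4, 14), pool (7, 6, 12) — not enough res3
  blocked: T_a wants (7, 7, 9), pool (7, 6, 12) — not enough res4
  blocked: T_c wants (7, 7, 8), pool (7, 6, 12) — not enough res4
Processes that could never finish after the grant: T_g, T_a and T_c.


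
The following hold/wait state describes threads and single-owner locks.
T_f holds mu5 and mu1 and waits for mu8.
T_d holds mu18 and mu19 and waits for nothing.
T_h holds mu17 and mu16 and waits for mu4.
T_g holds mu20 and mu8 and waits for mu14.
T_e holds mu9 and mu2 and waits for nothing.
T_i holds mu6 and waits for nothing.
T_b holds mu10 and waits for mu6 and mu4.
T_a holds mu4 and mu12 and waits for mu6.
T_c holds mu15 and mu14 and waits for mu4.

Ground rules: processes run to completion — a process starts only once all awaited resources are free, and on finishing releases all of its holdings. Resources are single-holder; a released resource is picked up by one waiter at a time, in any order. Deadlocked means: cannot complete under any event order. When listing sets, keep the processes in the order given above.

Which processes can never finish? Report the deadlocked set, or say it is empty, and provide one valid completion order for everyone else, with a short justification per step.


No process is deadlocked.
Key observation: the wait graph is acyclic; completion cascades from the unblocked processes through everyone else.
One completion order for the rest: T_i, T_a, T_c, T_b, T_g, T_e, T_d, T_h, T_f.
Walking it through:
  T_i: no waits; runs immediately, freeing mu6
  run T_a (all its waits — mu6 — are resolved); releases mu4 and mu12
  run T_c (all its waits — mu4 — are resolved); releases mu15 and mu14
  run T_b (all its waits — mu6 and mu4 — are resolved); releases mu10
  run T_g (all its waits — mu14 — are resolved); releases mu20 and mu8
  T_e: no waits; runs immediately, freeing mu9 and mu2
  T_d: no waits; runs immediately, freeing mu18 and mu19
  run T_h (all its waits — mu4 — are resolved); releases mu17 and mu16
  run T_f (all its waits — mu8 — are resolved); releases mu5 and mu1


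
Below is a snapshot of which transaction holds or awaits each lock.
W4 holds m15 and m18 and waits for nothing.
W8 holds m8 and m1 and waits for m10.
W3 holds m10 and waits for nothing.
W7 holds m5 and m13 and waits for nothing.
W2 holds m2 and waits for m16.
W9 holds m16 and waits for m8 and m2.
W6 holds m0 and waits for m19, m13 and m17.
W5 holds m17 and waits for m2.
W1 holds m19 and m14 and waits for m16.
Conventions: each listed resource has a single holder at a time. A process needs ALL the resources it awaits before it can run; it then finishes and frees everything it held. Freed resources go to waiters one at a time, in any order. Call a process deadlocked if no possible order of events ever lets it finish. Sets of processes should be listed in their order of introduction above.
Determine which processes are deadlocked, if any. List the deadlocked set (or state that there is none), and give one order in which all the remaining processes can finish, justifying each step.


Deadlocked set: W2, W9, W6, W5 and W1.
Key observation: the loop W2 -> W9 -> W2 blocks itself forever; W6, W5 and W1 wait into the deadlock from upstream.
The rest can finish in the order W3, W4, W8, W7.
Step-by-step check:
  W3 waits on nothing -> runs at once and releases m10
  W4 waits on nothing -> runs at once and releases m15 and m18
  W8: everything it awaited (m10) is free; runs, freeing m8 and m1
  W7 waits on nothing -> runs at once and releases m5 and m13


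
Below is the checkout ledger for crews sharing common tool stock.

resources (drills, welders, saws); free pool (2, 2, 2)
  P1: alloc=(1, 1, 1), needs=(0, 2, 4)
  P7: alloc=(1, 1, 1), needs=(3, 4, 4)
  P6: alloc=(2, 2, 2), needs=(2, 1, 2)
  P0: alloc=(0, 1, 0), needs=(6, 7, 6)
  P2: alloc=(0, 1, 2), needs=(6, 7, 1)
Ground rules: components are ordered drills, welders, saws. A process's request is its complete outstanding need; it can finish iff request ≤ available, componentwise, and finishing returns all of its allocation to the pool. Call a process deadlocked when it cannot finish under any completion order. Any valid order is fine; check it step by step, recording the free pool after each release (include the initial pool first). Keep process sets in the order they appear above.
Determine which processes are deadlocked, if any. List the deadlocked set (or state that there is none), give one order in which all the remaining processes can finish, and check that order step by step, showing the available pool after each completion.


Deadlocked: P0 and P2.
Key observation: after P6, P1, P7 complete, (6, 6, 6) is the best the pool ever gets, yet each leftover process wants more welders.
A valid finishing order for the others: P6, P1, P7. Walking it through:
  pool = (2, 2, 2)
  run P6 (needs (2, 1, 2), free (2, 2, 2)); after release of (2, 2, 2) the pool is (4, 4, 4)
  run P1 (needs (0, 2, 4), free (4, 4, 4)); after release of (1, 1, 1) the pool is (5, 5, 5)
  run P7 (needs (3, 4, 4), free (5, 5, 5)); after release of (1, 1, 1) the pool is (6, 6, 6)
The stuck group stays short no matter what:
  P0 cannot run: need (6, 7, 6) vs free (6, 6, 6) (insufficient welders)
  P2 cannot run: need (6, 7, 1) vs free (6, 6, 6) (insufficient welders)


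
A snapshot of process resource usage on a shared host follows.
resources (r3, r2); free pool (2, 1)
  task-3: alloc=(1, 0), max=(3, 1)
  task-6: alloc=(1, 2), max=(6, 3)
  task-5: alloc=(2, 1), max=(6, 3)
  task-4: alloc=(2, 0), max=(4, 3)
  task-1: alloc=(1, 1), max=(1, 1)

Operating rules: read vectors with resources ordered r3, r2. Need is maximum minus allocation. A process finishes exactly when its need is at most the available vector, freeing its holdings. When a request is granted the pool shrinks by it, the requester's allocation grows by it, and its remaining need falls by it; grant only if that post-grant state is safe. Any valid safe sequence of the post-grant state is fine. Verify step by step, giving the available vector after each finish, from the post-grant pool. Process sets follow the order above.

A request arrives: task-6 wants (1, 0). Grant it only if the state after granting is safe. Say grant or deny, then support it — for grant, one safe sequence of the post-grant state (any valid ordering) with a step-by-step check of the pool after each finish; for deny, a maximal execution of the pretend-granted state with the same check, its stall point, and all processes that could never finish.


DENY — the pretend-granted state is unsafe.
Key observation: after task-1, task-3 the pool peaks at (3, 2), and each blocked process is short somewhere: task-6 on r3; task-5 on r3; task-4 on r2.
On the post-grant state, task-1, task-3 is a maximal run — nothing extends it. Step-by-step check:
  pool = (1, 1)
  task-1 needs (0, 0) <= (1, 1) -> finishes; pool += (1, 1) = (2, 2)
  task-3 needs (2, 1) <= (2, 2) -> finishes; pool += (1, 0) = (3, 2)
  blocked: task-6 wants (4, 1), pool (3, 2) — not enough r3
  blocked: task-5 wants (4, 2), pool (3, 2) — not enough r3
  blocked: task-4 wants (2, 3), pool (3, 2) — not enough r2
Had the request been granted, task-6, task-5 and task-4 could never finish.


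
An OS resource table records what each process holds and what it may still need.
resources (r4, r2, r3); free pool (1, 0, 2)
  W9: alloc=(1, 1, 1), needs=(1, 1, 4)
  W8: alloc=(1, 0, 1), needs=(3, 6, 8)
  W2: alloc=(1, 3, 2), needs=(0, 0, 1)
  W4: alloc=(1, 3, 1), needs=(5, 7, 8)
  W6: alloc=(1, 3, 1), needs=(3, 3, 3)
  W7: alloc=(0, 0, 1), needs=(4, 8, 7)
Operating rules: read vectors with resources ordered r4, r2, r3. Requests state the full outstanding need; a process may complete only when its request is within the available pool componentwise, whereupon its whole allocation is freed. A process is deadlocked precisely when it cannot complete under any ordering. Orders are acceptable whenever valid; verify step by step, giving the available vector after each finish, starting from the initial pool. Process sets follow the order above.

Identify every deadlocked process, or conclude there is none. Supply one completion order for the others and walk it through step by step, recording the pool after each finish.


Deadlocked: W8, W4 and W7.
Key observation: W2, W9, W6 can finish, but then (4, 7, 6) is all there is, and the blocked group's r3 demands exceed it.
A valid finishing order for the others: W2, W9, W6. Verifying each step:
  pool = (1, 0, 2)
  W2 needs (0, 0, 1) <= (1, 0, 2) -> finishes; pool += (1, 3, 2) = (2, 3, 4)
  W9 needs (1, 1, 4) <= (2, 3, 4) -> finishes; pool += (1, 1, 1) = (3, 4, 5)
  W6 needs (3, 3, 3) <= (3, 4, 5) -> finishes; pool += (1, 3, 1) = (4, 7, 6)
None of the blocked processes ever fits:
  blocked: W8 wants (3, 6, 8), pool (4, 7, 6) — not enough r3
  blocked: W4 wants (5, 7, 8), pool (4, 7, 6) — not enough r4 and r3
  blocked: W7 wants (4, 8, 7), pool (4, 7, 6) — not enough r2 and r3


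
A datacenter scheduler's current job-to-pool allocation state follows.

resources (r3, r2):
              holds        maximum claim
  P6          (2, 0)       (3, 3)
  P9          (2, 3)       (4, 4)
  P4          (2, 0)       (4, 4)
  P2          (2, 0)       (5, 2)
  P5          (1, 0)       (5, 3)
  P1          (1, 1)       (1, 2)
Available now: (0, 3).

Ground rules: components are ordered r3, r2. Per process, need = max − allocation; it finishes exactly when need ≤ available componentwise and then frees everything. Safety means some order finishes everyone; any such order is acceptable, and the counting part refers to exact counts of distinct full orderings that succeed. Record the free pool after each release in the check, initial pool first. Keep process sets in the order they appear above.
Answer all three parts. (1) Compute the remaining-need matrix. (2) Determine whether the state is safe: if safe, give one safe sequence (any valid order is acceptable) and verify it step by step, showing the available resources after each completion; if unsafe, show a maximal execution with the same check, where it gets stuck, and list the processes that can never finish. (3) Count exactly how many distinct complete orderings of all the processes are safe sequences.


(1) Remaining need (order r3, r2):
  P6: (1, 3)
  P9: (2, 1)
  P4: (2, 4)
  P2: (3, 2)
  P5: (4, 3)
  P1: (0, 1)
(2) SAFE — a valid safe sequence is P1, P6, P2, P4, P9, P5.
Key observation: at P6 the run first touches a limit — (1, 3) against (1, 4), exact on a resource it actually requests.
Verifying each step:
  pool = (0, 3)
  P1: need (0, 1) fits (0, 3); releases (1, 1), pool now (1, 4)
  P6: need (1, 3) fits (1, 4); releases (2, 0), pool now (3, 4)
  P2: need (3, 2) fits (3, 4); releases (2, 0), pool now (5, 4)
  P4: need (2, 4) fits (5, 4); releases (2, 0), pool now (7, 4)
  P9: need (2, 1) fits (7, 4); releases (2, 3), pool now (9, 7)
  P5: need (4, 3) fits (9, 7); releases (1, 0), pool now (10, 7)
(3) Exactly 18 of the possible complete orderings are safe sequences.


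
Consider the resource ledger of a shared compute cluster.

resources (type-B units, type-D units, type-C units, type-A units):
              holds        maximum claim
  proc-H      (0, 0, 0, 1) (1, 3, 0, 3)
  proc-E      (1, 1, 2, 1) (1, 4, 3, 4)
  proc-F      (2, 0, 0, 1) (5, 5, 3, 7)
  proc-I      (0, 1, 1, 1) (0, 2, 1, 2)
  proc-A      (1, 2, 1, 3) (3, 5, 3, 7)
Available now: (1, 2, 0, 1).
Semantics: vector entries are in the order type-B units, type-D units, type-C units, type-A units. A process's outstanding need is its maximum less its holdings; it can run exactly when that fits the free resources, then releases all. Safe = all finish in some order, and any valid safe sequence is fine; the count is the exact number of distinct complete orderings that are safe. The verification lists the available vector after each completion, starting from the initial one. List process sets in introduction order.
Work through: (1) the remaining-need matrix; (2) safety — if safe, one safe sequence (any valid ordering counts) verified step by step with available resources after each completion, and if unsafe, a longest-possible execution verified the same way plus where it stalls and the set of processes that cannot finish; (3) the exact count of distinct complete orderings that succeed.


(1) Remaining need (order type-B units, type-D units, type-C units, type-A units):
  proc-H: (1, 3, 0, 2)
  proc-E: (0, 3, 1, 3)
  proc-F: (3, 5, 3, 6)
  proc-I: (0, 1, 0, 1)
  proc-A: (2, 3, 2, 4)
(2) SAFE — a valid safe sequence is proc-I, proc-H, proc-E, proc-A, proc-F.
Key observation: at proc-I the run first touches a limit — (0, 1, 0, 1) against (1, 2, 0, 1), exact on a resource it actually requests.
Verifying each step:
  pool = (1, 2, 0, 1)
  proc-I needs (0, 1, 0, 1) <= (1, 2, 0, 1) -> finishes; pool += (0, 1, 1, 1) = (1, 3, 1, 2)
  proc-H needs (1, 3, 0, 2) <= (1, 3, 1, 2) -> finishes; pool += (0, 0, 0, 1) = (1, 3, 1, 3)
  proc-E needs (0, 3, 1, 3) <= (1, 3, 1, 3) -> finishes; pool += (1, 1, 2, 1) = (2, 4, 3, 4)
  proc-A needs (2, 3, 2, 4) <= (2, 4, 3, 4) -> finishes; pool += (1, 2, 1, 3) = (3, 6, 4, 7)
  proc-F needs (3, 5, 3, 6) <= (3, 6, 4, 7) -> finishes; pool += (2, 0, 0, 1) = (5, 6, 4, 8)
(3) The exact count: 1 of the possible complete orderings is a safe sequence.


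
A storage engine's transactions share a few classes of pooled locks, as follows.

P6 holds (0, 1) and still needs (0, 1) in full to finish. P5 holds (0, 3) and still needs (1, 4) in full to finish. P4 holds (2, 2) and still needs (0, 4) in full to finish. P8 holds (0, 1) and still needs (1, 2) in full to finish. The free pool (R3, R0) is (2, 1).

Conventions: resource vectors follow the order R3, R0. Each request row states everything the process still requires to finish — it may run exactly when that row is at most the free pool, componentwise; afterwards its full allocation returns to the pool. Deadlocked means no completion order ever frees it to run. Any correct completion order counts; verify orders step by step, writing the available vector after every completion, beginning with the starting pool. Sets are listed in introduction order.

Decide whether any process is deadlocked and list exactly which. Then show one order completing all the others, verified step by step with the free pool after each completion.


The deadlocked set is P5 and P4.
Key observation: P6, P8 can finish, but then (2, 3) is all there is, and the blocked group's R0 demands exceed it.
The rest can finish in the order P6, P8. Verifying each step:
  pool = (2, 1)
  run P6 (needs (0, 1), free (2, 1)); after release of (0, 1) the pool is (2, 2)
  run P8 (needs (1, 2), free (2, 2)); after release of (0, 1) the pool is (2, 3)
None of the blocked processes ever fits:
  blocked: P5 wants (1, 4), pool (2, 3) — not enough R0
  blocked: P4 wants (0, 4), pool (2, 3) — not enough R0


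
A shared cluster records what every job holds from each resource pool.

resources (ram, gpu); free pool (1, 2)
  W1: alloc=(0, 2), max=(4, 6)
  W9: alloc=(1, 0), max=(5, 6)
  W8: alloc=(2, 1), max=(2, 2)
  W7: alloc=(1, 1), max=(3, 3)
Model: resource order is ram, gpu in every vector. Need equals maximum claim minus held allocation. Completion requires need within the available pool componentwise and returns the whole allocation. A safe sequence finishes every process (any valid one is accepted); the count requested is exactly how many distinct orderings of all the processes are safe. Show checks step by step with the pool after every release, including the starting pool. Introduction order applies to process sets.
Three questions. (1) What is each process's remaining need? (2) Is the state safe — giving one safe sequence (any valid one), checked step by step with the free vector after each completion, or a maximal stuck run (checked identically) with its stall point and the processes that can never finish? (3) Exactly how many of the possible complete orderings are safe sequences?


(1) Need matrix, components ordered ram, gpu:
  W1: (4, 4)
  W9: (4, 6)
  W8: (0, 1)
  W7: (2, 2)
(2) SAFE — a valid safe sequence is W8, W7, W1, W9.
Key observation: reading the order forward, W1 is the first process whose need (4, 4) meets the free pool (4, 4) exactly on a resource it requests.
Walking it through:
  pool = (1, 2)
  W8 needs (0, 1) <= (1, 2) -> finishes; pool += (2, 1) = (3, 3)
  W7 needs (2, 2) <= (3, 3) -> finishes; pool += (1, 1) = (4, 4)
  W1 needs (4, 4) <= (4, 4) -> finishes; pool += (0, 2) = (4, 6)
  W9 needs (4, 6) <= (4, 6) -> finishes; pool += (1, 0) = (5, 6)
(3) Exactly 1 of the possible complete orderings is a safe sequence.


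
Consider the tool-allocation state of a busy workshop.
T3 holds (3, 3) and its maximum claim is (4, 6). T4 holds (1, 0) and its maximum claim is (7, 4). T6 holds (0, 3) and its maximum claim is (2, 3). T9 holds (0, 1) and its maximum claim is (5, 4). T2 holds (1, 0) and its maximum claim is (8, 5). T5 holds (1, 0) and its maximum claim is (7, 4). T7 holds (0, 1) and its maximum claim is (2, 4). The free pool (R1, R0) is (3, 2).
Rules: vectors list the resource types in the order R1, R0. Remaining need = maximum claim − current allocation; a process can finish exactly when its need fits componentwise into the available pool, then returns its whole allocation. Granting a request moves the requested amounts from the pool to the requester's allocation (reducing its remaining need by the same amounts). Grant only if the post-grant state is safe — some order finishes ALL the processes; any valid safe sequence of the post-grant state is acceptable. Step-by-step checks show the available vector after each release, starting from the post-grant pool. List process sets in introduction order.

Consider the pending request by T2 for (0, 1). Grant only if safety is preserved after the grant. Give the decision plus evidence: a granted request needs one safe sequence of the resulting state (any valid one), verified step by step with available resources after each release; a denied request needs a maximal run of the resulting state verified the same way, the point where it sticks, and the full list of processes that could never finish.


GRANT: granting preserves safety; a valid post-grant sequence is T6, T3, T9, T4, T2, T7, T5.
Key observation: with (3, 1) left after the transfer, T6 can run at once — the state stays safe.
Check on the post-grant state, step by step:
  pool = (3, 1)
  T6: need (2, 0) fits (3, 1); releases (0, 3), pool now (3, 4)
  T3: need (1, 3) fits (3, 4); releases (3, 3), pool now (6, 7)
  T9: need (5, 3) fits (6, 7); releases (0, 1), pool now (6, 8)
  T4: need (6, 4) fits (6, 8); releases (1, 0), pool now (7, 8)
  T2: need (7, 4) fits (7, 8); releases (1, 1), pool now (8, 9)
  T7: need (2, 3) fits (8, 9); releases (0, 1), pool now (8, 10)
  T5: need (6, 4) fits (8, 10); releases (1, 0), pool now (9, 10)


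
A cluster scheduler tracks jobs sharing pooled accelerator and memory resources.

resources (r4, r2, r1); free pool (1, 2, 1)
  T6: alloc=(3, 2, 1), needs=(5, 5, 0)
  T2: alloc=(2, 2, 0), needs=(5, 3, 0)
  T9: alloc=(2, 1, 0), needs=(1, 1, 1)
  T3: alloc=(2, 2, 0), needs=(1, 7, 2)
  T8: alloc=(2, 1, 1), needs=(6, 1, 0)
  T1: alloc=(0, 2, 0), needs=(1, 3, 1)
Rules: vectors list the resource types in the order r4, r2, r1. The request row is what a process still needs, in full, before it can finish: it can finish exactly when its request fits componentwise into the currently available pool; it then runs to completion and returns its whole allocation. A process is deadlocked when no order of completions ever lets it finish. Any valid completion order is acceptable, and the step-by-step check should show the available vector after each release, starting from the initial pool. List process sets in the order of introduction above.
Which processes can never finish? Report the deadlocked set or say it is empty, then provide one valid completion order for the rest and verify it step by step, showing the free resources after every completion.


Deadlocked: T6, T2, T3 and T8.
Key observation: after T9, T1 the pool peaks at (3, 5, 1), and each blocked process is short somewhere: T6 on r4; T2 on r4; T3 on r2, r1; T8 on r4.
One completion order for the rest: T9, T1. Step-by-step check:
  pool = (1, 2, 1)
  T9 needs (1, 1, 1) <= (1, 2, 1) -> finishes; pool += (2, 1, 0) = (3, 3, 1)
  T1 needs (1, 3, 1) <= (3, 3, 1) -> finishes; pool += (0, 2, 0) = (3, 5, 1)
None of the blocked processes ever fits:
  T6 still needs (5, 5, 0) but only (3, 5, 1) is free — short on r4
  T2 still needs (5, 3, 0) but only (3, 5, 1) is free — short on r4
  T3 still needs (1, 7, 2) but only (3, 5, 1) is free — short on r2 and r1
  T8 still needs (6, 1, 0) but only (3, 5, 1) is free — short on r4


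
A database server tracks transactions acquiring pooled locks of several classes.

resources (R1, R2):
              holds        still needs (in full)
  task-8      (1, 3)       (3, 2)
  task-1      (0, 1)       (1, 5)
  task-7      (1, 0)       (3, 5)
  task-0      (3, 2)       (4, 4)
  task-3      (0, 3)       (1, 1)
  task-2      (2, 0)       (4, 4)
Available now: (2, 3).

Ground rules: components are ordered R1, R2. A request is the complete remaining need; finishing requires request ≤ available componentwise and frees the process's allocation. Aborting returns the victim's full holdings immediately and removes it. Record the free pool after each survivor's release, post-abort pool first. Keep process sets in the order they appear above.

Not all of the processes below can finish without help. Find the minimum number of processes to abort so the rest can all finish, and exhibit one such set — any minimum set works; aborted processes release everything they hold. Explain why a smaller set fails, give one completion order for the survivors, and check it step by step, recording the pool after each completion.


Minimum abort set: task-7.
Key observation: no ordering could ever have run task-8 before the abort of task-7; with (1, 0) back in the pool it fits at step 1.
Minimality: the empty abort set fails — the state is deadlocked as it stands.
One survivor order: task-8, task-1, task-2, task-3, task-0. Verifying each step (post-abort pool first):
  pool = (3, 3)
  task-8: need (3, 2) fits (3, 3); releases (1, 3), pool now (4, 6)
  task-1: need (1, 5) fits (4, 6); releases (0, 1), pool now (4, 7)
  task-2: need (4, 4) fits (4, 7); releases (2, 0), pool now (6, 7)
  task-3: need (1, 1) fits (6, 7); releases (0, 3), pool now (6, 10)
  task-0: need (4, 4) fits (6, 10); releases (3, 2), pool now (9, 12)


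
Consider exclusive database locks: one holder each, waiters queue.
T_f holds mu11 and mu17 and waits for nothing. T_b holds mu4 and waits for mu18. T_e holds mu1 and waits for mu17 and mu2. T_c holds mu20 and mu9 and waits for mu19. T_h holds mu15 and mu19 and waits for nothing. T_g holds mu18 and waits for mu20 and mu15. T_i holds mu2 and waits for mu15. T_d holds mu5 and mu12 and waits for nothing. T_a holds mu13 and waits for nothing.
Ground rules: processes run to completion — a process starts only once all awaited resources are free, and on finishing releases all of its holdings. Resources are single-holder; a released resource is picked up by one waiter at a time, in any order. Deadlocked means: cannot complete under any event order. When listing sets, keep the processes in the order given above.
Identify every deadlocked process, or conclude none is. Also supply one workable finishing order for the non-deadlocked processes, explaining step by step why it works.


The deadlocked set is empty.
Key observation: the wait relation is loop-free; peeling off processes with no waits unwinds the whole state.
The rest can finish in the order T_h, T_d, T_a, T_c, T_f, T_g, T_i, T_b, T_e.
Walking it through:
  T_h: no waits; runs immediately, freeing mu15 and mu19
  T_d: no waits; runs immediately, freeing mu5 and mu12
  T_a: no waits; runs immediately, freeing mu13
  run T_c (all its waits — mu19 — are resolved); releases mu20 and mu9
  T_f: no waits; runs immediately, freeing mu11 and mu17
  run T_g (all its waits — mu20 and mu15 — are resolved); releases mu18
  run T_i (all its waits — mu15 — are resolved); releases mu2
  run T_b (all its waits — mu18 — are resolved); releases mu4
  run T_e (all its waits — mu17 and mu2 — are resolved); releases mu1


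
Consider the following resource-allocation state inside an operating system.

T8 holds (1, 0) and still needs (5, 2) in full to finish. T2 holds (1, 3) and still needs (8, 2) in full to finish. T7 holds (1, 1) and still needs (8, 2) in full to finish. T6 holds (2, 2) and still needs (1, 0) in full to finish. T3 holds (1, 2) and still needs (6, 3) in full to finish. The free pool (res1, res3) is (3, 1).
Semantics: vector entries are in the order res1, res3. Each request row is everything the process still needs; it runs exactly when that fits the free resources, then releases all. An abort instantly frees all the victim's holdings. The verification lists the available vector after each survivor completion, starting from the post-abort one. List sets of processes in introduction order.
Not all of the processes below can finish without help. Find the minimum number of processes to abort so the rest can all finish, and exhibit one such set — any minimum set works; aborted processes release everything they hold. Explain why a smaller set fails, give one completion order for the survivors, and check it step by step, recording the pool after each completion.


Abort T7.
Key observation: no ordering could ever have run T2 before the abort of T7; with (1, 1) back in the pool it fits at step 4.
Why nothing smaller works: aborting no one leaves the state deadlocked as given.
One survivor order: T6, T8, T3, T2. Walking it through (post-abort pool first):
  pool = (4, 2)
  T6: need (1, 0) fits (4, 2); releases (2, 2), pool now (6, 4)
  T8: need (5, 2) fits (6, 4); releases (1, 0), pool now (7, 4)
  T3: need (6, 3) fits (7, 4); releases (1, 2), pool now (8, 6)
  T2: need (8, 2) fits (8, 6); releases (1, 3), pool now (9, 9)


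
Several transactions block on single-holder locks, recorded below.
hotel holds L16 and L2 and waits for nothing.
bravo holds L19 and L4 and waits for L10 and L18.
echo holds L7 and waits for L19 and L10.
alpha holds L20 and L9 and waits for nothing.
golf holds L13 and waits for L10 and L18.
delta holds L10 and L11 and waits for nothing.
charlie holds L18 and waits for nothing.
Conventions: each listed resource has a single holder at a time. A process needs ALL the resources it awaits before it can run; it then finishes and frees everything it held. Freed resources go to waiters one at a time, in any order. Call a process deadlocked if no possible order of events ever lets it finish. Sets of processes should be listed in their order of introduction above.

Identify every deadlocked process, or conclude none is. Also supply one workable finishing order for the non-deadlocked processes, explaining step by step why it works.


Nothing here is deadlocked.
Key observation: the wait graph is acyclic; completion cascades from the unblocked processes through everyone else.
A valid finishing order for the others: delta, charlie, bravo, hotel, golf, alpha, echo.
Check, step by step:
  run delta (it waits on nothing); releases L10 and L11
  run charlie (it waits on nothing); releases L18
  run bravo (all its waits — L10 and L18 — are resolved); releases L19 and L4
  run hotel (it waits on nothing); releases L16 and L2
  run golf (all its waits — L10 and L18 — are resolved); releases L13
  run alpha (it waits on nothing); releases L20 and L9
  run echo (all its waits — L19 and L10 — are resolved); releases L7


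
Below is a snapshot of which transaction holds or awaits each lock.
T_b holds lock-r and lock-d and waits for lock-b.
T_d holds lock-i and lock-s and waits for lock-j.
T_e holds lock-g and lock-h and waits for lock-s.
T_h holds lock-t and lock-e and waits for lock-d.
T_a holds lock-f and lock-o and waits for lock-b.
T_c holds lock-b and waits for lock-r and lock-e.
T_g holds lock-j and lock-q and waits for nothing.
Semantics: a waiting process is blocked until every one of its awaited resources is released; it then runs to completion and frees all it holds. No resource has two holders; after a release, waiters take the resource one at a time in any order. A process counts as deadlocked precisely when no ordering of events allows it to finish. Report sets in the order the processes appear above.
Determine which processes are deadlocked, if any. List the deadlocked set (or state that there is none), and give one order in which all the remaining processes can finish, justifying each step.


The deadlocked set is T_b, T_h, T_a and T_c.
Key observation: the wait chain closes on itself along T_b -> T_c -> T_b; T_h is caught in further circular waits and T_a waits into the deadlock from upstream.
A valid finishing order for the others: T_g, T_d, T_e.
Verifying each step:
  T_g waits on nothing -> runs at once and releases lock-j and lock-q
  T_d: everything it awaited (lock-j) is free; runs, freeing lock-i and lock-s
  T_e: everything it awaited (lock-s) is free; runs, freeing lock-g and lock-h


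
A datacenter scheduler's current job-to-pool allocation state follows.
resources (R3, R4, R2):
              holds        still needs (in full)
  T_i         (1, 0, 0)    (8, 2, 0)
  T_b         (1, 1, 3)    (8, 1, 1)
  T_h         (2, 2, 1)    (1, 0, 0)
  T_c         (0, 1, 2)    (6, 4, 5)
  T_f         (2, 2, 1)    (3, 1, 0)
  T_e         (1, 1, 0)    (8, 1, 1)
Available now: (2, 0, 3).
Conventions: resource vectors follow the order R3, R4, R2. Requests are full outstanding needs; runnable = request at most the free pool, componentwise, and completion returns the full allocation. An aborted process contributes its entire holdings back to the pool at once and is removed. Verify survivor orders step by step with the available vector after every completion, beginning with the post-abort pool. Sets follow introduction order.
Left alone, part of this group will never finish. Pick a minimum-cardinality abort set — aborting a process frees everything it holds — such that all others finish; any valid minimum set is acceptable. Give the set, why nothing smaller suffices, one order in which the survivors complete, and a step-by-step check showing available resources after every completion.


Abort T_i and T_b.
Key observation: the returned (2, 1, 3) from T_i and T_b is what brings T_e — unrunnable before, under any order — into play at step 3.
Minimality, checking each single-abort alternative: T_i alone leaves T_b blocked (short on R3); T_b alone leaves T_i blocked (short on R3); T_h alone leaves T_i blocked (short on R3); T_c alone leaves T_i blocked (short on R3); T_f alone leaves T_i blocked (short on R3); T_e alone leaves T_i blocked (short on R3).
Survivors finish in the order: T_h, T_f, T_e, T_c. Walking it through (pool after the aborts first):
  pool = (4, 1, 6)
  T_h needs (1, 0, 0) <= (4, 1, 6) -> finishes; pool += (2, 2, 1) = (6, 3, 7)
  T_f needs (3, 1, 0) <= (6, 3, 7) -> finishes; pool += (2, 2, 1) = (8, 5, 8)
  T_e needs (8, 1, 1) <= (8, 5, 8) -> finishes; pool += (1, 1, 0) = (9, 6, 8)
  T_c needs (6, 4, 5) <= (9, 6, 8) -> finishes; pool += (0, 1, 2) = (9, 7, 10)


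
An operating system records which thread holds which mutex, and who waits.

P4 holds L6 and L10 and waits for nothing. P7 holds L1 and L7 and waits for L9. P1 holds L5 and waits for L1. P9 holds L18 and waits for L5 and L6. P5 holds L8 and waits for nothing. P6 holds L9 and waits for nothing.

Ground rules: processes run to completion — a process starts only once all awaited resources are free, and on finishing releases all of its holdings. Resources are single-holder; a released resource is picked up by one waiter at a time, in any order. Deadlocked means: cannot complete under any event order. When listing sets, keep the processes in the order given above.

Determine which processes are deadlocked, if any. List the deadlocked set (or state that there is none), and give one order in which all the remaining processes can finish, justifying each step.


No process is deadlocked.
Key observation: there is no circular wait here — follow any chain and it reaches a process that is free to run now.
The rest can finish in the order P5, P4, P6, P7, P1, P9.
Walking it through:
  P5: no waits; runs immediately, freeing L8
  P4: no waits; runs immediately, freeing L6 and L10
  P6: no waits; runs immediately, freeing L9
  P7: everything it awaited (L9) is free; runs, freeing L1 and L7
  P1: everything it awaited (L1) is free; runs, freeing L5
  P9: everything it awaited (L5 and L6) is free; runs, freeing L18


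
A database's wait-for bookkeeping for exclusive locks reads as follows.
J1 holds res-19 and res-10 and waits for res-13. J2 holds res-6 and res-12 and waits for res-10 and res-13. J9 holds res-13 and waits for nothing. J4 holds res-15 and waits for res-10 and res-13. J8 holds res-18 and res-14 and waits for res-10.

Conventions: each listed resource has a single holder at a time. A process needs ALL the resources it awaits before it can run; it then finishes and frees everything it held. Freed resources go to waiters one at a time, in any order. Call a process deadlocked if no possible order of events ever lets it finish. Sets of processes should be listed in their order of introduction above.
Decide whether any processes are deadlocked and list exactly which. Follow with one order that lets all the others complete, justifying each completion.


No process is deadlocked.
Key observation: every chain of waits terminates; starting from the processes that wait on nothing, all the rest unlock in turn.
The rest can finish in the order J9, J1, J4, J8, J2.
Verifying each step:
  J9 waits on nothing -> runs at once and releases res-13
  run J1 (all its waits — res-13 — are resolved); releases res-19 and res-10
  run J4 (all its waits — res-10 and res-13 — are resolved); releases res-15
  run J8 (all its waits — res-10 — are resolved); releases res-18 and res-14
  run J2 (all its waits — res-10 and res-13 — are resolved); releases res-6 and res-12


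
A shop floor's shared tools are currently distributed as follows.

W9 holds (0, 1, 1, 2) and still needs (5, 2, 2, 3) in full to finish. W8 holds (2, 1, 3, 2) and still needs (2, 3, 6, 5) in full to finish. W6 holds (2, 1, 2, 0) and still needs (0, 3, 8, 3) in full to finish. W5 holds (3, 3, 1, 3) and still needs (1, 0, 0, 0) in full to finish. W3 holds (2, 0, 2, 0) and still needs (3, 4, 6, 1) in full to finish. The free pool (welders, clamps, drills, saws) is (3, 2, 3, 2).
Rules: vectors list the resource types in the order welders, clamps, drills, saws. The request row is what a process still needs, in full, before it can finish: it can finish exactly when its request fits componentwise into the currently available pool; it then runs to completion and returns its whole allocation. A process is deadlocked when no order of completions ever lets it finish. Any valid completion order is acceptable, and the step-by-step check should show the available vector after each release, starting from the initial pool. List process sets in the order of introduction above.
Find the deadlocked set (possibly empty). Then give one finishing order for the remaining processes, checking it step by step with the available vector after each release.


Deadlocked: W8, W6 and W3.
Key observation: the pool after W5, W9 is (6, 6, 5, 7); every surviving request exceeds it in drills, so progress ends there.
One completion order for the rest: W5, W9. Step-by-step check:
  pool = (3, 2, 3, 2)
  W5: need (1, 0, 0, 0) fits (3, 2, 3, 2); releases (3, 3, 1, 3), pool now (6, 5, 4, 5)
  W9: need (5, 2, 2, 3) fits (6, 5, 4, 5); releases (0, 1, 1, 2), pool now (6, 6, 5, 7)
The blocked processes can never fit:
  W8 cannot run: need (2, 3, 6, 5) vs free (6, 6, 5, 7) (insufficient drills)
  W6 cannot run: need (0, 3, 8, 3) vs free (6, 6, 5, 7) (insufficient drills)
  W3 cannot run: need (3, 4, 6, 1) vs free (6, 6, 5, 7) (insufficient drills)


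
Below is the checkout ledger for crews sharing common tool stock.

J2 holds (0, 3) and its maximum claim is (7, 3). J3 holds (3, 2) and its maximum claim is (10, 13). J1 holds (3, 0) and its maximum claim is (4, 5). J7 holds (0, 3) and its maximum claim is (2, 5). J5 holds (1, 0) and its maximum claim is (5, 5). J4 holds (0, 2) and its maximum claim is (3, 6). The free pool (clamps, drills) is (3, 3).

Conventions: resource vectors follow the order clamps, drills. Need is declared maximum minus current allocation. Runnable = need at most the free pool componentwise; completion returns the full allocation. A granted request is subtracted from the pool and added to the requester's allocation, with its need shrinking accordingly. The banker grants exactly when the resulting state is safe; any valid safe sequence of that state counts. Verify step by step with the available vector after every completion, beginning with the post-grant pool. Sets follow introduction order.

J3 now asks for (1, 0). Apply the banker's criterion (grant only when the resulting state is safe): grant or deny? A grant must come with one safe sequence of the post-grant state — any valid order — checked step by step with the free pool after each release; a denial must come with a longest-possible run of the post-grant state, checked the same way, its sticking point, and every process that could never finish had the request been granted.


DENY: after the grant no complete ordering would exist.
Key observation: after J7, J1, J4, J5 the pool peaks at (6, 8), and each blocked process is short somewhere: J2 on clamps; J3 on drills.
Pretend the grant happened; the run J7, J1, J4, J5 goes as far as possible. Check, step by step:
  pool = (2, 3)
  J7: need (2, 2) fits (2, 3); releases (0, 3), pool now (2, 6)
  J1: need (1, 5) fits (2, 6); releases (3, 0), pool now (5, 6)
  J4: need (3, 4) fits (5, 6); releases (0, 2), pool now (5, 8)
  J5: need (4, 5) fits (5, 8); releases (1, 0), pool now (6, 8)
  J2 still needs (7, 0) but only (6, 8) is free — short on clamps
  J3 still needs (6, 11) but only (6, 8) is free — short on drills
Post-grant, the permanently blocked set is J2 and J3.
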